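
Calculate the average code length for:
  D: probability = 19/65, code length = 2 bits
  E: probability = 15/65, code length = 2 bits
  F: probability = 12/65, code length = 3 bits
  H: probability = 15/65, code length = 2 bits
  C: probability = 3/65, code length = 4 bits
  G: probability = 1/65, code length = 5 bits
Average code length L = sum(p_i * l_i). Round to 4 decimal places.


Weighted contributions p_i * l_i:
  D: (19/65) * 2 = 38/65
  E: (15/65) * 2 = 30/65
  F: (12/65) * 3 = 36/65
  H: (15/65) * 2 = 30/65
  C: (3/65) * 4 = 12/65
  G: (1/65) * 5 = 5/65
Sum = (38 + 30 + 36 + 30 + 12 + 5)/65 = 151/65

L = 151/65 = 2.3231 bits/symbol


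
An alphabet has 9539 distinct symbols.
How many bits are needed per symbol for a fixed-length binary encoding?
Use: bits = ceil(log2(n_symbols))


log2(9539) = 13.2196
Bracket: 2^13 = 8192 < 9539 <= 2^14 = 16384
So ceil(log2(9539)) = 14

bits = ceil(log2(9539)) = ceil(13.2196) = 14 bits


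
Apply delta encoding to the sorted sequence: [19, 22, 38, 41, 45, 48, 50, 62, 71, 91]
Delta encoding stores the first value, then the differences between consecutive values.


First value: 19
Deltas:
  22 - 19 = 3
  38 - 22 = 16
  41 - 38 = 3
  45 - 41 = 4
  48 - 45 = 3
  50 - 48 = 2
  62 - 50 = 12
  71 - 62 = 9
  91 - 71 = 20


Delta encoded: [19, 3, 16, 3, 4, 3, 2, 12, 9, 20]


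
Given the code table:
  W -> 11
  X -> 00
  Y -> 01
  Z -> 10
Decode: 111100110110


Decoding:
11 -> W
11 -> W
00 -> X
11 -> W
01 -> Y
10 -> Z


Result: WWXWYZ


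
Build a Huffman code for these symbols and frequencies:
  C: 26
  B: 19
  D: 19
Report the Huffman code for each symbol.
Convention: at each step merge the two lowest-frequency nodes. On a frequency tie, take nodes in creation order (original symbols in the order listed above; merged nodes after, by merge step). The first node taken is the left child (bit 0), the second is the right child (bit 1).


Huffman tree construction:
Step 1: Merge B(19) + D(19) = 38
Step 2: Merge C(26) + (B+D)(38) = 64
Read each symbol's code off the tree from the root (left child = 0, right child = 1).

Codes:
  C: 0 (length 1)
  B: 10 (length 2)
  D: 11 (length 2)
Average code length: 102/64 = 1.5938 bits/symbol


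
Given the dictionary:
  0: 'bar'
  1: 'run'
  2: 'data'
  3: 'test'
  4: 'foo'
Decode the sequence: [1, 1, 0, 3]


Look up each index in the dictionary:
  1 -> 'run'
  1 -> 'run'
  0 -> 'bar'
  3 -> 'test'

Decoded: "run run bar test"


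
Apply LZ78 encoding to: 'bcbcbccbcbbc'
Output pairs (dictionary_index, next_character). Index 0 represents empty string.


LZ78 encoding steps:
Dictionary: {0: ''}
Step 1: w='' (idx 0), next='b' -> output (0, 'b'), add 'b' as idx 1
Step 2: w='' (idx 0), next='c' -> output (0, 'c'), add 'c' as idx 2
Step 3: w='b' (idx 1), next='c' -> output (1, 'c'), add 'bc' as idx 3
Step 4: w='bc' (idx 3), next='c' -> output (3, 'c'), add 'bcc' as idx 4
Step 5: w='bc' (idx 3), next='b' -> output (3, 'b'), add 'bcb' as idx 5
Step 6: w='bc' (idx 3), end of input -> output (3, '')


Encoded: [(0, 'b'), (0, 'c'), (1, 'c'), (3, 'c'), (3, 'b'), (3, '')]


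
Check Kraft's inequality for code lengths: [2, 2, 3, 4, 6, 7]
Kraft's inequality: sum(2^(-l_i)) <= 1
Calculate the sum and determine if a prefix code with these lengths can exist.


Sum = 2^(-2) + 2^(-2) + 2^(-3) + 2^(-4) + 2^(-6) + 2^(-7)
    = 0.25 + 0.25 + 0.125 + 0.0625 + 0.015625 + 0.0078125
    = 91/128 = 0.7109375
Since 0.7109375 <= 1, Kraft's inequality IS satisfied.
A prefix code with these lengths CAN exist.

Kraft sum = 0.7109375. Satisfied.


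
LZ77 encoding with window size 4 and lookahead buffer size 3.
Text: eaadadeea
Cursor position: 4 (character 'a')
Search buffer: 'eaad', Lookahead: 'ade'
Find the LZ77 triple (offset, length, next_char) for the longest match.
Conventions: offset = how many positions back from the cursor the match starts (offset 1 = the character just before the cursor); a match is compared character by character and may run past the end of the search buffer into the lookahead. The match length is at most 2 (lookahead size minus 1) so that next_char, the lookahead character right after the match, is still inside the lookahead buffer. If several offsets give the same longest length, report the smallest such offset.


Try each offset into the search buffer:
  offset=1 (pos 3, char 'd'): match length 0
  offset=2 (pos 2, char 'a'): match length 2
  offset=3 (pos 1, char 'a'): match length 1
  offset=4 (pos 0, char 'e'): match length 0
Longest match has length 2 at offset 2.
next_char = character at position 4 + 2 = 6 -> 'e'

Best match: offset=2, length=2 (matching 'ad' starting at position 2)
LZ77 triple: (2, 2, 'e')


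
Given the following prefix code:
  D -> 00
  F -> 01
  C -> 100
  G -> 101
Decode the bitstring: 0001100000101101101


Decoding step by step:
Bits 00 -> D
Bits 01 -> F
Bits 100 -> C
Bits 00 -> D
Bits 01 -> F
Bits 01 -> F
Bits 101 -> G
Bits 101 -> G


Decoded message: DFCDFFGG


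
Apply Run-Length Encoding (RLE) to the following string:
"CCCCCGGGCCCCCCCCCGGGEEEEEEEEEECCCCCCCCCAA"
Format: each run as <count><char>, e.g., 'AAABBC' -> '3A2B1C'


Scanning runs left to right:
  i=0: run of 'C' x 5 -> '5C'
  i=5: run of 'G' x 3 -> '3G'
  i=8: run of 'C' x 9 -> '9C'
  i=17: run of 'G' x 3 -> '3G'
  i=20: run of 'E' x 10 -> '10E'
  i=30: run of 'C' x 9 -> '9C'
  i=39: run of 'A' x 2 -> '2A'

RLE = 5C3G9C3G10E9C2A


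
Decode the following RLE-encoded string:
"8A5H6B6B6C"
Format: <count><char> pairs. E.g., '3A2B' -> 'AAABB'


Expanding each <count><char> pair:
  8A -> 'AAAAAAAA'
  5H -> 'HHHHH'
  6B -> 'BBBBBB'
  6B -> 'BBBBBB'
  6C -> 'CCCCCC'

Decoded = AAAAAAAAHHHHHBBBBBBBBBBBBCCCCCC


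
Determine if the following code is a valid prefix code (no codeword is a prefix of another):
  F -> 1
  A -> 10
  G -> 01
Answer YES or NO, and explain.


Checking each pair (does one codeword prefix another?):
  F='1' vs A='10': prefix -- VIOLATION

NO -- this is NOT a valid prefix code. F (1) is a prefix of A (10).


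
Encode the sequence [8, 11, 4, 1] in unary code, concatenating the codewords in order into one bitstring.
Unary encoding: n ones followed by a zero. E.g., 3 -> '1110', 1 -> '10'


Encode each number as n ones followed by a terminating 0:
  8 -> 111111110 (9 bits)
  11 -> 111111111110 (12 bits)
  4 -> 11110 (5 bits)
  1 -> 10 (2 bits)
Total length = 9 + 12 + 5 + 2 = 28 bits.

Unary([8, 11, 4, 1]) = 1111111101111111111101111010 (28 bits)


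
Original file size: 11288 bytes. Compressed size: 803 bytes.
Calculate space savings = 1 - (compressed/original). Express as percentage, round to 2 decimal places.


ratio = compressed/original = 803/11288 = 0.071137
savings = 1 - ratio = 1 - 0.071137 = 0.928863
as a percentage: 0.928863 * 100 = 92.89%

Space savings = 1 - 803/11288 = 92.89%


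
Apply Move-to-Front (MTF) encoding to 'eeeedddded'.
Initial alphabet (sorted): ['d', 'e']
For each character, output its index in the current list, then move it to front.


MTF encoding:
'e': index 1 in ['d', 'e'] -> ['e', 'd']
'e': index 0 in ['e', 'd'] -> ['e', 'd']
'e': index 0 in ['e', 'd'] -> ['e', 'd']
'e': index 0 in ['e', 'd'] -> ['e', 'd']
'd': index 1 in ['e', 'd'] -> ['d', 'e']
'd': index 0 in ['d', 'e'] -> ['d', 'e']
'd': index 0 in ['d', 'e'] -> ['d', 'e']
'd': index 0 in ['d', 'e'] -> ['d', 'e']
'e': index 1 in ['d', 'e'] -> ['e', 'd']
'd': index 1 in ['e', 'd'] -> ['d', 'e']


Output: [1, 0, 0, 0, 1, 0, 0, 0, 1, 1]


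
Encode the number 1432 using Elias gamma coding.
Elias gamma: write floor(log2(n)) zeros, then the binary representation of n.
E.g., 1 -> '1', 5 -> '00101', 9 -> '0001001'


num_bits = floor(log2(1432)) + 1 = 11
leading_zeros = num_bits - 1 = 10
binary(1432) = 10110011000

Elias gamma(1432) = '0000000000' + '10110011000' = 000000000010110011000 (21 bits)


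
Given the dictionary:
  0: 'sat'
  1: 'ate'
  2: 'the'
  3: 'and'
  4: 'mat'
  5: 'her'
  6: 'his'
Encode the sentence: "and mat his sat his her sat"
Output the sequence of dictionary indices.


Look up each word in the dictionary:
  'and' -> 3
  'mat' -> 4
  'his' -> 6
  'sat' -> 0
  'his' -> 6
  'her' -> 5
  'sat' -> 0

Encoded: [3, 4, 6, 0, 6, 5, 0]


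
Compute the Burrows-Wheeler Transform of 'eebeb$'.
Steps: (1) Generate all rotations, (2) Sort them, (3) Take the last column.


Rotations (sorted):
  0: $eebeb -> last char: b
  1: b$eebe -> last char: e
  2: beb$ee -> last char: e
  3: eb$eeb -> last char: b
  4: ebeb$e -> last char: e
  5: eebeb$ -> last char: $


BWT = beebe$


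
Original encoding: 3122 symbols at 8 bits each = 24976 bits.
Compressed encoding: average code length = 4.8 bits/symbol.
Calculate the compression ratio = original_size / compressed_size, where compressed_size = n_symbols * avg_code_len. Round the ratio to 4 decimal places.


original_size = n_symbols * orig_bits = 3122 * 8 = 24976 bits
compressed_size = n_symbols * avg_code_len = 3122 * 4.8 = 14985.6 bits
ratio = original_size / compressed_size = 24976 / 14985.6 = 1.6667

Compression ratio = 1.6667


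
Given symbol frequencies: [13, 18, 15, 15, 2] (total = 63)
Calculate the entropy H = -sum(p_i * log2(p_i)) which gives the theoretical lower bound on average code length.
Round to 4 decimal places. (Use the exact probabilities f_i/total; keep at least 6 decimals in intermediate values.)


Per-symbol terms -p_i * log2(p_i) with p_i = f_i/63:
  p = 13/63 = 0.206349: log2(p) = -2.276840, -p*log2(p) = 0.469824
  p = 18/63 = 0.285714: log2(p) = -1.807355, -p*log2(p) = 0.516387
  p = 15/63 = 0.238095: log2(p) = -2.070389, -p*log2(p) = 0.492950
  p = 15/63 = 0.238095: log2(p) = -2.070389, -p*log2(p) = 0.492950
  p = 2/63 = 0.031746: log2(p) = -4.977280, -p*log2(p) = 0.158009
H = 0.469824 + 0.516387 + 0.492950 + 0.492950 + 0.158009 = 2.130120

H = 2.1301 bits/symbol


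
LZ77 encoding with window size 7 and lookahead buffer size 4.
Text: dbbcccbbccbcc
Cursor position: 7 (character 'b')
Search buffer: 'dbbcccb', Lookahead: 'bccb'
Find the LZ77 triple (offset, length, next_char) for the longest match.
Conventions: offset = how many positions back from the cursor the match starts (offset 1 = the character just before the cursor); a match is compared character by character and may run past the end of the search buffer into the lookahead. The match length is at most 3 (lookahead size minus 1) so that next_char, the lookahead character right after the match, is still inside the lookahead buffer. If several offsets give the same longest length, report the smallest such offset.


Try each offset into the search buffer:
  offset=1 (pos 6, char 'b'): match length 1
  offset=2 (pos 5, char 'c'): match length 0
  offset=3 (pos 4, char 'c'): match length 0
  offset=4 (pos 3, char 'c'): match length 0
  offset=5 (pos 2, char 'b'): match length 3
  offset=6 (pos 1, char 'b'): match length 1
  offset=7 (pos 0, char 'd'): match length 0
Longest match has length 3 at offset 5.
next_char = character at position 7 + 3 = 10 -> 'b'

Best match: offset=5, length=3 (matching 'bcc' starting at position 2)
LZ77 triple: (5, 3, 'b')


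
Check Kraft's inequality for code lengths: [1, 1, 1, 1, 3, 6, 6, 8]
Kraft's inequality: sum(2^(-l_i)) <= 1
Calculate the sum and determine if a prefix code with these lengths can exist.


Sum = 2^(-1) + 2^(-1) + 2^(-1) + 2^(-1) + 2^(-3) + 2^(-6) + 2^(-6) + 2^(-8)
    = 0.5 + 0.5 + 0.5 + 0.5 + 0.125 + 0.015625 + 0.015625 + 0.00390625
    = 553/256 = 2.16015625
Since 2.16015625 > 1, Kraft's inequality is NOT satisfied.
A prefix code with these lengths CANNOT exist.

Kraft sum = 2.16015625. Not satisfied.


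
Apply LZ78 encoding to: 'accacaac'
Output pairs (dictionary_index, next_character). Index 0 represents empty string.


LZ78 encoding steps:
Dictionary: {0: ''}
Step 1: w='' (idx 0), next='a' -> output (0, 'a'), add 'a' as idx 1
Step 2: w='' (idx 0), next='c' -> output (0, 'c'), add 'c' as idx 2
Step 3: w='c' (idx 2), next='a' -> output (2, 'a'), add 'ca' as idx 3
Step 4: w='ca' (idx 3), next='a' -> output (3, 'a'), add 'caa' as idx 4
Step 5: w='c' (idx 2), end of input -> output (2, '')


Encoded: [(0, 'a'), (0, 'c'), (2, 'a'), (3, 'a'), (2, '')]


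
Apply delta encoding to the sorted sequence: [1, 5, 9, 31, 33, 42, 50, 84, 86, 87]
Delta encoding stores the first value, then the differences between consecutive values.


First value: 1
Deltas:
  5 - 1 = 4
  9 - 5 = 4
  31 - 9 = 22
  33 - 31 = 2
  42 - 33 = 9
  50 - 42 = 8
  84 - 50 = 34
  86 - 84 = 2
  87 - 86 = 1


Delta encoded: [1, 4, 4, 22, 2, 9, 8, 34, 2, 1]


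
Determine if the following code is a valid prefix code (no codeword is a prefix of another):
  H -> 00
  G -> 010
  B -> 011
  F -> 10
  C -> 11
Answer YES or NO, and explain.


Checking each pair (does one codeword prefix another?):
  H='00' vs G='010': no prefix
  H='00' vs B='011': no prefix
  H='00' vs F='10': no prefix
  H='00' vs C='11': no prefix
  G='010' vs H='00': no prefix
  G='010' vs B='011': no prefix
  G='010' vs F='10': no prefix
  G='010' vs C='11': no prefix
  B='011' vs H='00': no prefix
  B='011' vs G='010': no prefix
  B='011' vs F='10': no prefix
  B='011' vs C='11': no prefix
  F='10' vs H='00': no prefix
  F='10' vs G='010': no prefix
  F='10' vs B='011': no prefix
  F='10' vs C='11': no prefix
  C='11' vs H='00': no prefix
  C='11' vs G='010': no prefix
  C='11' vs B='011': no prefix
  C='11' vs F='10': no prefix
No violation found over all pairs.

YES -- this is a valid prefix code. No codeword is a prefix of any other codeword.


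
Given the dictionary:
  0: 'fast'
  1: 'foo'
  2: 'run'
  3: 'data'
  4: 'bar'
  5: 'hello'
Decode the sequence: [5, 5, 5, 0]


Look up each index in the dictionary:
  5 -> 'hello'
  5 -> 'hello'
  5 -> 'hello'
  0 -> 'fast'

Decoded: "hello hello hello fast"


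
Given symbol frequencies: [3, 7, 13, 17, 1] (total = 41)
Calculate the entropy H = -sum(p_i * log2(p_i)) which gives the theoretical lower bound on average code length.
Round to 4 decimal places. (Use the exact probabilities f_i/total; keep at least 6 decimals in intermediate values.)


Per-symbol terms -p_i * log2(p_i) with p_i = f_i/41:
  p = 3/41 = 0.073171: log2(p) = -3.772590, -p*log2(p) = 0.276043
  p = 7/41 = 0.170732: log2(p) = -2.550197, -p*log2(p) = 0.435400
  p = 13/41 = 0.317073: log2(p) = -1.657112, -p*log2(p) = 0.525426
  p = 17/41 = 0.414634: log2(p) = -1.270089, -p*log2(p) = 0.526622
  p = 1/41 = 0.024390: log2(p) = -5.357552, -p*log2(p) = 0.130672
H = 0.276043 + 0.435400 + 0.525426 + 0.526622 + 0.130672 = 1.894163

H = 1.8942 bits/symbol


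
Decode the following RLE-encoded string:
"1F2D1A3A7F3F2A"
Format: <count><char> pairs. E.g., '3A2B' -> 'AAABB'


Expanding each <count><char> pair:
  1F -> 'F'
  2D -> 'DD'
  1A -> 'A'
  3A -> 'AAA'
  7F -> 'FFFFFFF'
  3F -> 'FFF'
  2A -> 'AA'

Decoded = FDDAAAAFFFFFFFFFFAA


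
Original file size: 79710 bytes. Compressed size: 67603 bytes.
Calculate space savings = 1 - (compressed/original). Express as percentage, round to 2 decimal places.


ratio = compressed/original = 67603/79710 = 0.848112
savings = 1 - ratio = 1 - 0.848112 = 0.151888
as a percentage: 0.151888 * 100 = 15.19%

Space savings = 1 - 67603/79710 = 15.19%


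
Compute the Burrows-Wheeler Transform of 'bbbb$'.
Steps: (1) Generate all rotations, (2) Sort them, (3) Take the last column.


Rotations (sorted):
  0: $bbbb -> last char: b
  1: b$bbb -> last char: b
  2: bb$bb -> last char: b
  3: bbb$b -> last char: b
  4: bbbb$ -> last char: $


BWT = bbbb$


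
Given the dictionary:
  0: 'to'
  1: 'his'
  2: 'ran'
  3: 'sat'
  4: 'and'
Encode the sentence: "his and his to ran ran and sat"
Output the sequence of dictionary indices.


Look up each word in the dictionary:
  'his' -> 1
  'and' -> 4
  'his' -> 1
  'to' -> 0
  'ran' -> 2
  'ran' -> 2
  'and' -> 4
  'sat' -> 3

Encoded: [1, 4, 1, 0, 2, 2, 4, 3]


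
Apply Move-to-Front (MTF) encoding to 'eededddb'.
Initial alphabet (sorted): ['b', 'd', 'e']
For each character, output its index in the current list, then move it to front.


MTF encoding:
'e': index 2 in ['b', 'd', 'e'] -> ['e', 'b', 'd']
'e': index 0 in ['e', 'b', 'd'] -> ['e', 'b', 'd']
'd': index 2 in ['e', 'b', 'd'] -> ['d', 'e', 'b']
'e': index 1 in ['d', 'e', 'b'] -> ['e', 'd', 'b']
'd': index 1 in ['e', 'd', 'b'] -> ['d', 'e', 'b']
'd': index 0 in ['d', 'e', 'b'] -> ['d', 'e', 'b']
'd': index 0 in ['d', 'e', 'b'] -> ['d', 'e', 'b']
'b': index 2 in ['d', 'e', 'b'] -> ['b', 'd', 'e']


Output: [2, 0, 2, 1, 1, 0, 0, 2]


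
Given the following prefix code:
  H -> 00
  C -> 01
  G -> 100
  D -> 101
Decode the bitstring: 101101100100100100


Decoding step by step:
Bits 101 -> D
Bits 101 -> D
Bits 100 -> G
Bits 100 -> G
Bits 100 -> G
Bits 100 -> G


Decoded message: DDGGGG


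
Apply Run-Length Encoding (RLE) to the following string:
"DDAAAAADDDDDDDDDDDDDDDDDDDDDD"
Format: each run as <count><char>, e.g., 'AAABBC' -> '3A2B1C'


Scanning runs left to right:
  i=0: run of 'D' x 2 -> '2D'
  i=2: run of 'A' x 5 -> '5A'
  i=7: run of 'D' x 22 -> '22D'

RLE = 2D5A22D


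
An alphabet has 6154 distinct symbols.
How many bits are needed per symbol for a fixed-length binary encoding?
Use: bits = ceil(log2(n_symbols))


log2(6154) = 12.5873
Bracket: 2^12 = 4096 < 6154 <= 2^13 = 8192
So ceil(log2(6154)) = 13

bits = ceil(log2(6154)) = ceil(12.5873) = 13 bits


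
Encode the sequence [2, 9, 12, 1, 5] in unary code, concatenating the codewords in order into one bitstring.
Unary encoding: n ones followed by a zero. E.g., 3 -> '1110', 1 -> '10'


Encode each number as n ones followed by a terminating 0:
  2 -> 110 (3 bits)
  9 -> 1111111110 (10 bits)
  12 -> 1111111111110 (13 bits)
  1 -> 10 (2 bits)
  5 -> 111110 (6 bits)
Total length = 3 + 10 + 13 + 2 + 6 = 34 bits.

Unary([2, 9, 12, 1, 5]) = 1101111111110111111111111010111110 (34 bits)


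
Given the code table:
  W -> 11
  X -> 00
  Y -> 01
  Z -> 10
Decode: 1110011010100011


Decoding:
11 -> W
10 -> Z
01 -> Y
10 -> Z
10 -> Z
10 -> Z
00 -> X
11 -> W


Result: WZYZZZXW


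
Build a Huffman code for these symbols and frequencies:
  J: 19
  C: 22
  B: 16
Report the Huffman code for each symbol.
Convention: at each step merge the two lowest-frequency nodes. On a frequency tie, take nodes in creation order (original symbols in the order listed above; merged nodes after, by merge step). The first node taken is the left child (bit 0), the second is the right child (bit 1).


Huffman tree construction:
Step 1: Merge B(16) + J(19) = 35
Step 2: Merge C(22) + (B+J)(35) = 57
Read each symbol's code off the tree from the root (left child = 0, right child = 1).

Codes:
  J: 11 (length 2)
  C: 0 (length 1)
  B: 10 (length 2)
Average code length: 92/57 = 1.6140 bits/symbol


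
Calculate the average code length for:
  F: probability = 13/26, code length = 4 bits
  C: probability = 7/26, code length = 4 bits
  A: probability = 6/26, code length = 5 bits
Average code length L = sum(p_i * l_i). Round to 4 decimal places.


Weighted contributions p_i * l_i:
  F: (13/26) * 4 = 52/26
  C: (7/26) * 4 = 28/26
  A: (6/26) * 5 = 30/26
Sum = (52 + 28 + 30)/26 = 110/26

L = 110/26 = 4.2308 bits/symbol


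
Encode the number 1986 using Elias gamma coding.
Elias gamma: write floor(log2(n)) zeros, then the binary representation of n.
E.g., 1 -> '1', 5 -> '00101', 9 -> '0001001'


num_bits = floor(log2(1986)) + 1 = 11
leading_zeros = num_bits - 1 = 10
binary(1986) = 11111000010

Elias gamma(1986) = '0000000000' + '11111000010' = 000000000011111000010 (21 bits)


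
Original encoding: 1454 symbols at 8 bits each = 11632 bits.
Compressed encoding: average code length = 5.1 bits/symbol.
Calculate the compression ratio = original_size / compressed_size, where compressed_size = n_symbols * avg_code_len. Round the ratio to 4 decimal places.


original_size = n_symbols * orig_bits = 1454 * 8 = 11632 bits
compressed_size = n_symbols * avg_code_len = 1454 * 5.1 = 7415.4 bits
ratio = original_size / compressed_size = 11632 / 7415.4 = 1.5686

Compression ratio = 1.5686


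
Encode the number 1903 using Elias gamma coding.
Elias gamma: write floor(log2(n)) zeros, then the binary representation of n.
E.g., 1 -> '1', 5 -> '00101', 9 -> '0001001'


num_bits = floor(log2(1903)) + 1 = 11
leading_zeros = num_bits - 1 = 10
binary(1903) = 11101101111

Elias gamma(1903) = '0000000000' + '11101101111' = 000000000011101101111 (21 bits)


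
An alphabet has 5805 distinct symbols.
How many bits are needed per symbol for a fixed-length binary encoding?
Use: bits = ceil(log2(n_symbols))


log2(5805) = 12.5031
Bracket: 2^12 = 4096 < 5805 <= 2^13 = 8192
So ceil(log2(5805)) = 13

bits = ceil(log2(5805)) = ceil(12.5031) = 13 bits


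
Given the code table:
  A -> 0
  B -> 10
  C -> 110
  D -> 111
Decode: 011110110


Decoding:
0 -> A
111 -> D
10 -> B
110 -> C


Result: ADBC


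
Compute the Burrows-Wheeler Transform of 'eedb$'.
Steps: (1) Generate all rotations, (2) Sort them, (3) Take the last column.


Rotations (sorted):
  0: $eedb -> last char: b
  1: b$eed -> last char: d
  2: db$ee -> last char: e
  3: edb$e -> last char: e
  4: eedb$ -> last char: $


BWT = bdee$


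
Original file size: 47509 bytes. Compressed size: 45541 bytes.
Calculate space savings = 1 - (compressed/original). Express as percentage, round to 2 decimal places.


ratio = compressed/original = 45541/47509 = 0.958576
savings = 1 - ratio = 1 - 0.958576 = 0.041424
as a percentage: 0.041424 * 100 = 4.14%

Space savings = 1 - 45541/47509 = 4.14%


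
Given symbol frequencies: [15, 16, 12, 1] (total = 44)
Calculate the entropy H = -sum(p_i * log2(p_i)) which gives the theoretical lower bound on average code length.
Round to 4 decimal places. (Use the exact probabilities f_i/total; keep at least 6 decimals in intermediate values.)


Per-symbol terms -p_i * log2(p_i) with p_i = f_i/44:
  p = 15/44 = 0.340909: log2(p) = -1.552541, -p*log2(p) = 0.529275
  p = 16/44 = 0.363636: log2(p) = -1.459432, -p*log2(p) = 0.530702
  p = 12/44 = 0.272727: log2(p) = -1.874469, -p*log2(p) = 0.511219
  p = 1/44 = 0.022727: log2(p) = -5.459432, -p*log2(p) = 0.124078
H = 0.529275 + 0.530702 + 0.511219 + 0.124078 = 1.695274

H = 1.6953 bits/symbol


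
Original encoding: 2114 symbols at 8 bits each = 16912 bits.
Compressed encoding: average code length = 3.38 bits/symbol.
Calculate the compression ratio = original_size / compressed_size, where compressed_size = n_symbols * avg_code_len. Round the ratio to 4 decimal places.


original_size = n_symbols * orig_bits = 2114 * 8 = 16912 bits
compressed_size = n_symbols * avg_code_len = 2114 * 3.38 = 7145.32 bits
ratio = original_size / compressed_size = 16912 / 7145.32 = 2.3669

Compression ratio = 2.3669


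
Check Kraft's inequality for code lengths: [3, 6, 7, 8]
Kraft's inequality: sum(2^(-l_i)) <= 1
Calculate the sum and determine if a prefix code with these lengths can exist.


Sum = 2^(-3) + 2^(-6) + 2^(-7) + 2^(-8)
    = 0.125 + 0.015625 + 0.0078125 + 0.00390625
    = 39/256 = 0.15234375
Since 0.15234375 <= 1, Kraft's inequality IS satisfied.
A prefix code with these lengths CAN exist.

Kraft sum = 0.15234375. Satisfied.


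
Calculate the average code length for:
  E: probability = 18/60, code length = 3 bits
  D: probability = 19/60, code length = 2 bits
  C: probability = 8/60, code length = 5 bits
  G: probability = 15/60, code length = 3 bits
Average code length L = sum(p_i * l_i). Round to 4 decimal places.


Weighted contributions p_i * l_i:
  E: (18/60) * 3 = 54/60
  D: (19/60) * 2 = 38/60
  C: (8/60) * 5 = 40/60
  G: (15/60) * 3 = 45/60
Sum = (54 + 38 + 40 + 45)/60 = 177/60

L = 177/60 = 2.9500 bits/symbol


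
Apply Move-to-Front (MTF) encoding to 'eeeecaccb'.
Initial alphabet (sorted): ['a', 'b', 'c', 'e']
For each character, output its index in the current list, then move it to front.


MTF encoding:
'e': index 3 in ['a', 'b', 'c', 'e'] -> ['e', 'a', 'b', 'c']
'e': index 0 in ['e', 'a', 'b', 'c'] -> ['e', 'a', 'b', 'c']
'e': index 0 in ['e', 'a', 'b', 'c'] -> ['e', 'a', 'b', 'c']
'e': index 0 in ['e', 'a', 'b', 'c'] -> ['e', 'a', 'b', 'c']
'c': index 3 in ['e', 'a', 'b', 'c'] -> ['c', 'e', 'a', 'b']
'a': index 2 in ['c', 'e', 'a', 'b'] -> ['a', 'c', 'e', 'b']
'c': index 1 in ['a', 'c', 'e', 'b'] -> ['c', 'a', 'e', 'b']
'c': index 0 in ['c', 'a', 'e', 'b'] -> ['c', 'a', 'e', 'b']
'b': index 3 in ['c', 'a', 'e', 'b'] -> ['b', 'c', 'a', 'e']


Output: [3, 0, 0, 0, 3, 2, 1, 0, 3]


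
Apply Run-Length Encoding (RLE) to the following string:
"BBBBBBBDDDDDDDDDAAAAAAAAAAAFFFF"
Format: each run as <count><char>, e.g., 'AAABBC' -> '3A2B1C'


Scanning runs left to right:
  i=0: run of 'B' x 7 -> '7B'
  i=7: run of 'D' x 9 -> '9D'
  i=16: run of 'A' x 11 -> '11A'
  i=27: run of 'F' x 4 -> '4F'

RLE = 7B9D11A4F


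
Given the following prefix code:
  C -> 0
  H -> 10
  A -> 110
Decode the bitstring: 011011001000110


Decoding step by step:
Bits 0 -> C
Bits 110 -> A
Bits 110 -> A
Bits 0 -> C
Bits 10 -> H
Bits 0 -> C
Bits 0 -> C
Bits 110 -> A


Decoded message: CAACHCCA


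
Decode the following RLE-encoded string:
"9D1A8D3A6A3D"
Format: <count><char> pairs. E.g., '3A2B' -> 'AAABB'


Expanding each <count><char> pair:
  9D -> 'DDDDDDDDD'
  1A -> 'A'
  8D -> 'DDDDDDDD'
  3A -> 'AAA'
  6A -> 'AAAAAA'
  3D -> 'DDD'

Decoded = DDDDDDDDDADDDDDDDDAAAAAAAAADDD


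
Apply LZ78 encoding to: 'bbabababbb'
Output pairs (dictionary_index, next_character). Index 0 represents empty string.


LZ78 encoding steps:
Dictionary: {0: ''}
Step 1: w='' (idx 0), next='b' -> output (0, 'b'), add 'b' as idx 1
Step 2: w='b' (idx 1), next='a' -> output (1, 'a'), add 'ba' as idx 2
Step 3: w='ba' (idx 2), next='b' -> output (2, 'b'), add 'bab' as idx 3
Step 4: w='' (idx 0), next='a' -> output (0, 'a'), add 'a' as idx 4
Step 5: w='b' (idx 1), next='b' -> output (1, 'b'), add 'bb' as idx 5
Step 6: w='b' (idx 1), end of input -> output (1, '')


Encoded: [(0, 'b'), (1, 'a'), (2, 'b'), (0, 'a'), (1, 'b'), (1, '')]


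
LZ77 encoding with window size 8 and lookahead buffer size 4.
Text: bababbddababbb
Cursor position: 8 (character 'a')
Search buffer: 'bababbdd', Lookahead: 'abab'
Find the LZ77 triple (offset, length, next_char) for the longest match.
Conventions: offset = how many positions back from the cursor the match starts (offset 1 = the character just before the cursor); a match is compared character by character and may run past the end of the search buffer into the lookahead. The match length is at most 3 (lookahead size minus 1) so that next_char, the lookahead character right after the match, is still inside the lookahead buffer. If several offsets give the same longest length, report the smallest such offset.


Try each offset into the search buffer:
  offset=1 (pos 7, char 'd'): match length 0
  offset=2 (pos 6, char 'd'): match length 0
  offset=3 (pos 5, char 'b'): match length 0
  offset=4 (pos 4, char 'b'): match length 0
  offset=5 (pos 3, char 'a'): match length 2
  offset=6 (pos 2, char 'b'): match length 0
  offset=7 (pos 1, char 'a'): match length 3
  offset=8 (pos 0, char 'b'): match length 0
Longest match has length 3 at offset 7.
next_char = character at position 8 + 3 = 11 -> 'b'

Best match: offset=7, length=3 (matching 'aba' starting at position 1)
LZ77 triple: (7, 3, 'b')


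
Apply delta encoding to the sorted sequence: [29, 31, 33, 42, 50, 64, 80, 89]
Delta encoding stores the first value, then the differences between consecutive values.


First value: 29
Deltas:
  31 - 29 = 2
  33 - 31 = 2
  42 - 33 = 9
  50 - 42 = 8
  64 - 50 = 14
  80 - 64 = 16
  89 - 80 = 9


Delta encoded: [29, 2, 2, 9, 8, 14, 16, 9]


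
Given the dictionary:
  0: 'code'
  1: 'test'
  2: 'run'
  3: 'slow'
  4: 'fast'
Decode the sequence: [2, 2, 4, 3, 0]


Look up each index in the dictionary:
  2 -> 'run'
  2 -> 'run'
  4 -> 'fast'
  3 -> 'slow'
  0 -> 'code'

Decoded: "run run fast slow code"


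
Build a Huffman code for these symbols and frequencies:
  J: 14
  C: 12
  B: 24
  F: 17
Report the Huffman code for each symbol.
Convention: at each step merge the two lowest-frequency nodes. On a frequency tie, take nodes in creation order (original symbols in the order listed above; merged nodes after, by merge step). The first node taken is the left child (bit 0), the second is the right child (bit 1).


Huffman tree construction:
Step 1: Merge C(12) + J(14) = 26
Step 2: Merge F(17) + B(24) = 41
Step 3: Merge (C+J)(26) + (F+B)(41) = 67
Read each symbol's code off the tree from the root (left child = 0, right child = 1).

Codes:
  J: 01 (length 2)
  C: 00 (length 2)
  B: 11 (length 2)
  F: 10 (length 2)
Average code length: 134/67 = 2.0000 bits/symbol


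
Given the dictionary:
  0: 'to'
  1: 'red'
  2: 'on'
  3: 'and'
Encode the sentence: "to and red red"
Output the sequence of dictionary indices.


Look up each word in the dictionary:
  'to' -> 0
  'and' -> 3
  'red' -> 1
  'red' -> 1

Encoded: [0, 3, 1, 1]


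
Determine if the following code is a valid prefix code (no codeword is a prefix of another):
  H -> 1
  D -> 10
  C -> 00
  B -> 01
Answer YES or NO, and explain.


Checking each pair (does one codeword prefix another?):
  H='1' vs D='10': prefix -- VIOLATION

NO -- this is NOT a valid prefix code. H (1) is a prefix of D (10).


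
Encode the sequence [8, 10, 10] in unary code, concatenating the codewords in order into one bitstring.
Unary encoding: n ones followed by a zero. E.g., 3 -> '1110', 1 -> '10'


Encode each number as n ones followed by a terminating 0:
  8 -> 111111110 (9 bits)
  10 -> 11111111110 (11 bits)
  10 -> 11111111110 (11 bits)
Total length = 9 + 11 + 11 = 31 bits.

Unary([8, 10, 10]) = 1111111101111111111011111111110 (31 bits)


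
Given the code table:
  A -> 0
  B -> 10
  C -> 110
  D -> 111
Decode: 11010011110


Decoding:
110 -> C
10 -> B
0 -> A
111 -> D
10 -> B


Result: CBADB


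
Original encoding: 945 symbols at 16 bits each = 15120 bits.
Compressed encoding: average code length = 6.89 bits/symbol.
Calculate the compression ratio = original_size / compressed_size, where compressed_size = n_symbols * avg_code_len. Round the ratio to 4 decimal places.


original_size = n_symbols * orig_bits = 945 * 16 = 15120 bits
compressed_size = n_symbols * avg_code_len = 945 * 6.89 = 6511.05 bits
ratio = original_size / compressed_size = 15120 / 6511.05 = 2.3222

Compression ratio = 2.3222


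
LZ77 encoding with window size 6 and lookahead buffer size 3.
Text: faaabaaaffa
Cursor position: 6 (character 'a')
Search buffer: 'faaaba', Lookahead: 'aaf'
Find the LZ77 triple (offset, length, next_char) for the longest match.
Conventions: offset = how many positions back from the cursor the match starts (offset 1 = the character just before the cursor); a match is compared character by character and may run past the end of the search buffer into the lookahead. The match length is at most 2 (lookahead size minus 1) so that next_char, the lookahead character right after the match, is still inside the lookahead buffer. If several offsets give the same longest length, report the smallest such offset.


Try each offset into the search buffer:
  offset=1 (pos 5, char 'a'): match length 2
  offset=2 (pos 4, char 'b'): match length 0
  offset=3 (pos 3, char 'a'): match length 1
  offset=4 (pos 2, char 'a'): match length 2
  offset=5 (pos 1, char 'a'): match length 2
  offset=6 (pos 0, char 'f'): match length 0
Longest match has length 2, found at offsets 1, 4, 5; take the smallest, offset 1.
next_char = character at position 6 + 2 = 8 -> 'f'

Best match: offset=1, length=2 (matching 'aa' starting at position 5)
LZ77 triple: (1, 2, 'f')


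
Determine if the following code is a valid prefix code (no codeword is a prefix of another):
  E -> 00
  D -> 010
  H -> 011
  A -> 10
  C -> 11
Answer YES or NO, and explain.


Checking each pair (does one codeword prefix another?):
  E='00' vs D='010': no prefix
  E='00' vs H='011': no prefix
  E='00' vs A='10': no prefix
  E='00' vs C='11': no prefix
  D='010' vs E='00': no prefix
  D='010' vs H='011': no prefix
  D='010' vs A='10': no prefix
  D='010' vs C='11': no prefix
  H='011' vs E='00': no prefix
  H='011' vs D='010': no prefix
  H='011' vs A='10': no prefix
  H='011' vs C='11': no prefix
  A='10' vs E='00': no prefix
  A='10' vs D='010': no prefix
  A='10' vs H='011': no prefix
  A='10' vs C='11': no prefix
  C='11' vs E='00': no prefix
  C='11' vs D='010': no prefix
  C='11' vs H='011': no prefix
  C='11' vs A='10': no prefix
No violation found over all pairs.

YES -- this is a valid prefix code. No codeword is a prefix of any other codeword.


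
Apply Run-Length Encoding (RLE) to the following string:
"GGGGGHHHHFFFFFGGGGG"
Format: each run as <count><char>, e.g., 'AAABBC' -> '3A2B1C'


Scanning runs left to right:
  i=0: run of 'G' x 5 -> '5G'
  i=5: run of 'H' x 4 -> '4H'
  i=9: run of 'F' x 5 -> '5F'
  i=14: run of 'G' x 5 -> '5G'

RLE = 5G4H5F5G


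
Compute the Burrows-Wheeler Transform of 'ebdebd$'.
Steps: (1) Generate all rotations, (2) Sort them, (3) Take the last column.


Rotations (sorted):
  0: $ebdebd -> last char: d
  1: bd$ebde -> last char: e
  2: bdebd$e -> last char: e
  3: d$ebdeb -> last char: b
  4: debd$eb -> last char: b
  5: ebd$ebd -> last char: d
  6: ebdebd$ -> last char: $


BWT = deebbd$


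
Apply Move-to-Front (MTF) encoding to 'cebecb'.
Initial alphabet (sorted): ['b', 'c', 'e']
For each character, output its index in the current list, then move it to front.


MTF encoding:
'c': index 1 in ['b', 'c', 'e'] -> ['c', 'b', 'e']
'e': index 2 in ['c', 'b', 'e'] -> ['e', 'c', 'b']
'b': index 2 in ['e', 'c', 'b'] -> ['b', 'e', 'c']
'e': index 1 in ['b', 'e', 'c'] -> ['e', 'b', 'c']
'c': index 2 in ['e', 'b', 'c'] -> ['c', 'e', 'b']
'b': index 2 in ['c', 'e', 'b'] -> ['b', 'c', 'e']


Output: [1, 2, 2, 1, 2, 2]


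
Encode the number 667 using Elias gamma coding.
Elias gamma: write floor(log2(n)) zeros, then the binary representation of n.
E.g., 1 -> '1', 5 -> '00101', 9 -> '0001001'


num_bits = floor(log2(667)) + 1 = 10
leading_zeros = num_bits - 1 = 9
binary(667) = 1010011011

Elias gamma(667) = '000000000' + '1010011011' = 0000000001010011011 (19 bits)


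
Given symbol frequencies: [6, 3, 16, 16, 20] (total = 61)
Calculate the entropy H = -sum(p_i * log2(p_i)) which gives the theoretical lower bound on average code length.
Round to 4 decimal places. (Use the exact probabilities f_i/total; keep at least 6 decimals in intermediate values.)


Per-symbol terms -p_i * log2(p_i) with p_i = f_i/61:
  p = 6/61 = 0.098361: log2(p) = -3.345775, -p*log2(p) = 0.329093
  p = 3/61 = 0.049180: log2(p) = -4.345775, -p*log2(p) = 0.213727
  p = 16/61 = 0.262295: log2(p) = -1.930737, -p*log2(p) = 0.506423
  p = 16/61 = 0.262295: log2(p) = -1.930737, -p*log2(p) = 0.506423
  p = 20/61 = 0.327869: log2(p) = -1.608809, -p*log2(p) = 0.527478
H = 0.329093 + 0.213727 + 0.506423 + 0.506423 + 0.527478 = 2.083144

H = 2.0831 bits/symbol


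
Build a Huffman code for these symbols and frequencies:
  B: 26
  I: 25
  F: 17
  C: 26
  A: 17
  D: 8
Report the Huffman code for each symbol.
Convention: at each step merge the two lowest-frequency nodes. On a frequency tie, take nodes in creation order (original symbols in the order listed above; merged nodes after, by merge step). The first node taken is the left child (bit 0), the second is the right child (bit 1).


Huffman tree construction:
Step 1: Merge D(8) + F(17) = 25
Step 2: Merge A(17) + I(25) = 42
Step 3: Merge (D+F)(25) + B(26) = 51
Step 4: Merge C(26) + (A+I)(42) = 68
Step 5: Merge ((D+F)+B)(51) + (C+(A+I))(68) = 119
Read each symbol's code off the tree from the root (left child = 0, right child = 1).

Codes:
  B: 01 (length 2)
  I: 111 (length 3)
  F: 001 (length 3)
  C: 10 (length 2)
  A: 110 (length 3)
  D: 000 (length 3)
Average code length: 305/119 = 2.5630 bits/symbol


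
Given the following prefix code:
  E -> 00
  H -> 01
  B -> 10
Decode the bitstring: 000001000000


Decoding step by step:
Bits 00 -> E
Bits 00 -> E
Bits 01 -> H
Bits 00 -> E
Bits 00 -> E
Bits 00 -> E


Decoded message: EEHEEE


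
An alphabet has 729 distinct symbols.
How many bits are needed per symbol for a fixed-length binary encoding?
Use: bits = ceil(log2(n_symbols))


log2(729) = 9.5098
Bracket: 2^9 = 512 < 729 <= 2^10 = 1024
So ceil(log2(729)) = 10

bits = ceil(log2(729)) = ceil(9.5098) = 10 bits


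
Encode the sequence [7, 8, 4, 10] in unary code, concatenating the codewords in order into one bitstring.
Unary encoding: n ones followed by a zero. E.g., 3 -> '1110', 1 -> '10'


Encode each number as n ones followed by a terminating 0:
  7 -> 11111110 (8 bits)
  8 -> 111111110 (9 bits)
  4 -> 11110 (5 bits)
  10 -> 11111111110 (11 bits)
Total length = 8 + 9 + 5 + 11 = 33 bits.

Unary([7, 8, 4, 10]) = 111111101111111101111011111111110 (33 bits)


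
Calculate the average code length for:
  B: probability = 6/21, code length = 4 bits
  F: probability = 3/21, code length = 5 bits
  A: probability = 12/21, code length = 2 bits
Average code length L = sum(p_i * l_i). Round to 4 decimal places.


Weighted contributions p_i * l_i:
  B: (6/21) * 4 = 24/21
  F: (3/21) * 5 = 15/21
  A: (12/21) * 2 = 24/21
Sum = (24 + 15 + 24)/21 = 63/21

L = 63/21 = 3.0000 bits/symbol


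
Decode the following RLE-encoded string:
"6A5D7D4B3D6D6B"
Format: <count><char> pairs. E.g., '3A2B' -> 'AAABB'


Expanding each <count><char> pair:
  6A -> 'AAAAAA'
  5D -> 'DDDDD'
  7D -> 'DDDDDDD'
  4B -> 'BBBB'
  3D -> 'DDD'
  6D -> 'DDDDDD'
  6B -> 'BBBBBB'

Decoded = AAAAAADDDDDDDDDDDDBBBBDDDDDDDDDBBBBBB


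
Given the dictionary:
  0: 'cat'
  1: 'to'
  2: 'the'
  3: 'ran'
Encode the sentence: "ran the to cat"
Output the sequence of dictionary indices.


Look up each word in the dictionary:
  'ran' -> 3
  'the' -> 2
  'to' -> 1
  'cat' -> 0

Encoded: [3, 2, 1, 0]


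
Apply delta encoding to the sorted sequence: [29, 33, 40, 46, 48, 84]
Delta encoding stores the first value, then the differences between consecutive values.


First value: 29
Deltas:
  33 - 29 = 4
  40 - 33 = 7
  46 - 40 = 6
  48 - 46 = 2
  84 - 48 = 36


Delta encoded: [29, 4, 7, 6, 2, 36]


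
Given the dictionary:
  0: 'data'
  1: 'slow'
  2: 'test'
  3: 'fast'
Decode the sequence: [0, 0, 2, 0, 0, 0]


Look up each index in the dictionary:
  0 -> 'data'
  0 -> 'data'
  2 -> 'test'
  0 -> 'data'
  0 -> 'data'
  0 -> 'data'

Decoded: "data data test data data data"


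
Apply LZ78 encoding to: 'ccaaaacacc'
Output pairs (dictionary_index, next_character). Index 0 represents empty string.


LZ78 encoding steps:
Dictionary: {0: ''}
Step 1: w='' (idx 0), next='c' -> output (0, 'c'), add 'c' as idx 1
Step 2: w='c' (idx 1), next='a' -> output (1, 'a'), add 'ca' as idx 2
Step 3: w='' (idx 0), next='a' -> output (0, 'a'), add 'a' as idx 3
Step 4: w='a' (idx 3), next='a' -> output (3, 'a'), add 'aa' as idx 4
Step 5: w='ca' (idx 2), next='c' -> output (2, 'c'), add 'cac' as idx 5
Step 6: w='c' (idx 1), end of input -> output (1, '')


Encoded: [(0, 'c'), (1, 'a'), (0, 'a'), (3, 'a'), (2, 'c'), (1, '')]


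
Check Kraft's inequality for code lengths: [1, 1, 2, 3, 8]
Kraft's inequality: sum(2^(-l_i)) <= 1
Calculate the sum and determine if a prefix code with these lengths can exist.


Sum = 2^(-1) + 2^(-1) + 2^(-2) + 2^(-3) + 2^(-8)
    = 0.5 + 0.5 + 0.25 + 0.125 + 0.00390625
    = 353/256 = 1.37890625
Since 1.37890625 > 1, Kraft's inequality is NOT satisfied.
A prefix code with these lengths CANNOT exist.

Kraft sum = 1.37890625. Not satisfied.


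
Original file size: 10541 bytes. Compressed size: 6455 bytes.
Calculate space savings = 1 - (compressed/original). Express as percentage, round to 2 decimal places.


ratio = compressed/original = 6455/10541 = 0.612371
savings = 1 - ratio = 1 - 0.612371 = 0.387629
as a percentage: 0.387629 * 100 = 38.76%

Space savings = 1 - 6455/10541 = 38.76%


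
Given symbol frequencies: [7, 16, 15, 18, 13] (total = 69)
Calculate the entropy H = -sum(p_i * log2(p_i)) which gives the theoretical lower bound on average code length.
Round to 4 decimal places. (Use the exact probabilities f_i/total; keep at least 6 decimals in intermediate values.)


Per-symbol terms -p_i * log2(p_i) with p_i = f_i/69:
  p = 7/69 = 0.101449: log2(p) = -3.301170, -p*log2(p) = 0.334901
  p = 16/69 = 0.231884: log2(p) = -2.108524, -p*log2(p) = 0.488933
  p = 15/69 = 0.217391: log2(p) = -2.201634, -p*log2(p) = 0.478616
  p = 18/69 = 0.260870: log2(p) = -1.938599, -p*log2(p) = 0.505722
  p = 13/69 = 0.188406: log2(p) = -2.408085, -p*log2(p) = 0.453697
H = 0.334901 + 0.488933 + 0.478616 + 0.505722 + 0.453697 = 2.261869

H = 2.2619 bits/symbol
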